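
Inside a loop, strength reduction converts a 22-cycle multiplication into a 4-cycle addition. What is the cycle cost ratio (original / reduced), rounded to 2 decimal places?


Ratio = mult_cost / add_cost = 22 / 4 = 5.5

5.5


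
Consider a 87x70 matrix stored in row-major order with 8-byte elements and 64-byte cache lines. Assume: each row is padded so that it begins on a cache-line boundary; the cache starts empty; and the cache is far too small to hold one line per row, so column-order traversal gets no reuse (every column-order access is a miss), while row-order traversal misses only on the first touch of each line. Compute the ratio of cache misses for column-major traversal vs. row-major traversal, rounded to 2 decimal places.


Each row occupies 70 * 8 = 560 bytes and starts on a line boundary, so it spans ceil(560 / 64) = 9 cache lines.
Row-major traversal misses (one per line touched): 87 * ceil(70 * 8 / 64) = 783
Column-major traversal misses (no reuse, every access misses): 87 * 70 = 6090
Ratio = 6090 / 783 = 7.78

7.78


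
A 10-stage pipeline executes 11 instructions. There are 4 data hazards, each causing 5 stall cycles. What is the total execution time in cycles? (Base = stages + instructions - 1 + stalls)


Base cycles = 10 + 11 - 1 = 20
Total stalls = 4 * 5 = 20
Total = 20 + 20 = 40

40


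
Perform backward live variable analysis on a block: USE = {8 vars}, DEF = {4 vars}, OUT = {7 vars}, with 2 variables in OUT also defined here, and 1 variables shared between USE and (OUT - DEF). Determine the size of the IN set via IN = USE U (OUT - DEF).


OUT - DEF: 7 - 2 = 5
|IN| = |USE| + |OUT - DEF| - |USE ∩ (OUT - DEF)| = 8 + 5 - 1 = 12

12


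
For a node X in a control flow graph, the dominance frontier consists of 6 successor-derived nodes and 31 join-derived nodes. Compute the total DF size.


DF(X) = direct successor contributions + join point contributions
= 6 + 31 = 37

37


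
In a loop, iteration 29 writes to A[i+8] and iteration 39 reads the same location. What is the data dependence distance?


Distance = read iteration - write iteration
= 39 - 29 = 10

10


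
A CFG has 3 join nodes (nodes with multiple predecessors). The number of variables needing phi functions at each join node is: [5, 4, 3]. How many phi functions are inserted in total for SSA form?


Total phi functions = sum of phi functions at each join node
= 5 + 4 + 3 = 12

12


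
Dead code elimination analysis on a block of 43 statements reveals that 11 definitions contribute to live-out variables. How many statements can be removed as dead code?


Dead code = total statements - live definitions
= 43 - 11 = 32

32


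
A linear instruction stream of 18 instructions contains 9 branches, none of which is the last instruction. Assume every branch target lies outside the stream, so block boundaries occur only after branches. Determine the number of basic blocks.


With no in-sequence branch targets, the leaders are the first instruction plus the instruction after each branch.
Number of basic blocks = branches + 1
= 9 + 1 = 10

10


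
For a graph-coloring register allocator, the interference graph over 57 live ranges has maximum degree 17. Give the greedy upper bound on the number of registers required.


Greedy coloring never needs more than (max_degree + 1) colors: when coloring a vertex, at most max_degree neighbors are already colored.
Upper bound = 17 + 1 = 18

18


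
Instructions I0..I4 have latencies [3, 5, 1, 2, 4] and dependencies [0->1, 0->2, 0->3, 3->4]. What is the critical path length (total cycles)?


Compute longest path through dependency graph: dist(Ik) = max over predecessors of dist + latency(Ik).
dist(I0) = latency 3 = 3
dist(I1) = dist(I0) + 5 = 3 + 5 = 8
dist(I2) = dist(I0) + 1 = 3 + 1 = 4
dist(I3) = dist(I0) + 2 = 3 + 2 = 5
dist(I4) = dist(I3) + 4 = 5 + 4 = 9
Critical path = max dist = 9

9


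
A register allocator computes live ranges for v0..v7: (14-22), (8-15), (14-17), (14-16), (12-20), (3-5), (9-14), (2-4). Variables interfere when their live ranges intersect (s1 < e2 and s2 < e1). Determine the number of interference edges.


Check all pairs for overlapping intervals.
Two intervals (s1,e1) and (s2,e2) overlap if s1 < e2 and s2 < e1.
v0 (14-22) vs v1..v7: overlaps v1, v2, v3, v4 -> 4
v1 (8-15) vs v2..v7: overlaps v2, v3, v4, v6 -> 4
v2 (14-17) vs v3..v7: overlaps v3, v4 -> 2
v3 (14-16) vs v4..v7: overlaps v4 -> 1
v4 (12-20) vs v5..v7: overlaps v6 -> 1
v5 (3-5) vs v6..v7: overlaps v7 -> 1
v6 (9-14) vs v7: overlaps none -> 0
Total overlapping pairs = 4 + 4 + 2 + 1 + 1 + 1 + 0 = 13

13


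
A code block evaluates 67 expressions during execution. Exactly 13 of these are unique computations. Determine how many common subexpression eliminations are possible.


CSE count = total expressions - unique expressions
= 67 - 13 = 54

54


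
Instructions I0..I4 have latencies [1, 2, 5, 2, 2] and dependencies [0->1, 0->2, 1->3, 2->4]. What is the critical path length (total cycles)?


Compute longest path through dependency graph: dist(Ik) = max over predecessors of dist + latency(Ik).
dist(I0) = latency 1 = 1
dist(I1) = dist(I0) + 2 = 1 + 2 = 3
dist(I2) = dist(I0) + 5 = 1 + 5 = 6
dist(I3) = dist(I1) + 2 = 3 + 2 = 5
dist(I4) = dist(I2) + 2 = 6 + 2 = 8
Critical path = max dist = 8

8


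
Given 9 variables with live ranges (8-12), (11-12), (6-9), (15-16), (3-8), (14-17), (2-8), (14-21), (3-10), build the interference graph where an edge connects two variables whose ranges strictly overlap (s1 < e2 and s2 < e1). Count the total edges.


Check all pairs for overlapping intervals.
Two intervals (s1,e1) and (s2,e2) overlap if s1 < e2 and s2 < e1.
v0 (8-12) vs v1..v8: overlaps v1, v2, v8 -> 3
v1 (11-12) vs v2..v8: overlaps none -> 0
v2 (6-9) vs v3..v8: overlaps v4, v6, v8 -> 3
v3 (15-16) vs v4..v8: overlaps v5, v7 -> 2
v4 (3-8) vs v5..v8: overlaps v6, v8 -> 2
v5 (14-17) vs v6..v8: overlaps v7 -> 1
v6 (2-8) vs v7..v8: overlaps v8 -> 1
v7 (14-21) vs v8: overlaps none -> 0
Total overlapping pairs = 3 + 0 + 3 + 2 + 2 + 1 + 1 + 0 = 12

12


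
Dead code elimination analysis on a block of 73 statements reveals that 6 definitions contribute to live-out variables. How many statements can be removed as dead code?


Dead code = total statements - live definitions
= 73 - 6 = 67

67


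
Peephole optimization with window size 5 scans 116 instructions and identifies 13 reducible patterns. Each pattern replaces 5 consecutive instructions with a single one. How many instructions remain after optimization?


Each match removes 4 instructions.
Total removed = 13 * 4 = 52
Remaining = 116 - 52 = 64

64


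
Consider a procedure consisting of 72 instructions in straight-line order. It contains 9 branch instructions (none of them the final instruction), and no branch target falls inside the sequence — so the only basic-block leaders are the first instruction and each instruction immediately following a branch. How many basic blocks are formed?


With no in-sequence branch targets, the leaders are the first instruction plus the instruction after each branch.
Number of basic blocks = branches + 1
= 9 + 1 = 10

10


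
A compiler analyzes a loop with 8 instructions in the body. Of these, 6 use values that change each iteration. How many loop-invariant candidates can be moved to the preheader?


Invariant candidates = total - loop-dependent
= 8 - 6 = 2

2


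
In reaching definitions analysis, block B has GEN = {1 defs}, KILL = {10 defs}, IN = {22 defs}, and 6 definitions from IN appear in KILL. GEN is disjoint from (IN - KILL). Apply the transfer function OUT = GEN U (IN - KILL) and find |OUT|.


IN - KILL: 22 - 6 = 16 surviving definitions
OUT = GEN + surviving = 1 + 16 = 17

17


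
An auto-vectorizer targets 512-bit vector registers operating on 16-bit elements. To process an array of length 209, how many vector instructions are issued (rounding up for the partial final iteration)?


Width = 512 / 16 = 32 elements per vector op
Iterations = ceil(209 / 32) = 7

7


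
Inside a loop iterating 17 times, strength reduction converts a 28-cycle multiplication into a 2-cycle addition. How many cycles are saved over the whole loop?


Per-iteration saving = 28 - 2 = 26
Total saved = 17 * 26 = 442

442


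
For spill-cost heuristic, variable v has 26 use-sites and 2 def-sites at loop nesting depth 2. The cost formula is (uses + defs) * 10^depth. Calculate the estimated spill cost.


uses + defs = 26 + 2 = 28
10^2 = 100
Spill cost = 28 * 100 = 2800

2800


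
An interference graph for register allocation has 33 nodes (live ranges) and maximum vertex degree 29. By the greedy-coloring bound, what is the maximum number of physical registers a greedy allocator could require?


Greedy coloring never needs more than (max_degree + 1) colors: when coloring a vertex, at most max_degree neighbors are already colored.
Upper bound = 29 + 1 = 30

30


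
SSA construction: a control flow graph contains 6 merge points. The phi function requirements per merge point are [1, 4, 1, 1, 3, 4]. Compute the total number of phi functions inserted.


Total phi functions = sum of phi functions at each join node
= 1 + 4 + 1 + 1 + 3 + 4 = 14

14


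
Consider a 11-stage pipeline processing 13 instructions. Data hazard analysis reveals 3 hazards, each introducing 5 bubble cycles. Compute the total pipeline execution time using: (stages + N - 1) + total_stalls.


Base cycles = 11 + 13 - 1 = 23
Total stalls = 3 * 5 = 15
Total = 23 + 15 = 38

38


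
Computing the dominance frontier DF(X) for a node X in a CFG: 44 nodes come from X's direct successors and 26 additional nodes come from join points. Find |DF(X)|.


DF(X) = direct successor contributions + join point contributions
= 44 + 26 = 70

70


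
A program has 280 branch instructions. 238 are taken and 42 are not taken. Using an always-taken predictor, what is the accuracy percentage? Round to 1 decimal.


Predictor: always-taken
Correct predictions = 238
Accuracy = 238 / 280 * 100 = 85.0%

85.0


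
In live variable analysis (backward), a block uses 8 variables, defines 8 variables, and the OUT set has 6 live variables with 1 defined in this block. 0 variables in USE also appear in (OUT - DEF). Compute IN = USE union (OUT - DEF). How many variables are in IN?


OUT - DEF: 6 - 1 = 5
|IN| = |USE| + |OUT - DEF| - |USE ∩ (OUT - DEF)| = 8 + 5 - 0 = 13

13


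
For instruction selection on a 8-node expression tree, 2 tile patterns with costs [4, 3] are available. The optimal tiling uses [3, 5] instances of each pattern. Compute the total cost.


Total cost = sum(count_i * cost_i)
= 3*4 + 5*3
= 27

27


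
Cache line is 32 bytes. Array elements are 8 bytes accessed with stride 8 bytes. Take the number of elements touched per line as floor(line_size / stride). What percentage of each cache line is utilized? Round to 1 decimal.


Elements per cache line = floor(32 / 8) = 4
Bytes used = 4 * 8 = 32
Utilization = 32 / 32 * 100 = 100.0%

100.0


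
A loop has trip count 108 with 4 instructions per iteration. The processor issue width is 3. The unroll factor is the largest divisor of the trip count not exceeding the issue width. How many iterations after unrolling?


Largest divisor of 108 <= 3 is 3
New iterations = 108 / 3 = 36

36


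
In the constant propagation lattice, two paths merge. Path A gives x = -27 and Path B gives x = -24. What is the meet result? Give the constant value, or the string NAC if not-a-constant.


Meet operation: if both paths give the same constant, result is that constant; if they differ, result is NAC (not-a-constant).
Path A: -27, Path B: -24 -> differ
Result: not-a-constant -> NAC

NAC


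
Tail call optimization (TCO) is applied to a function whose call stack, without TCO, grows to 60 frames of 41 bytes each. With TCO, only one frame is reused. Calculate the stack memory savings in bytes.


Without TCO: 60 * 41 = 2460 bytes
With TCO: reuse 1 frame = 41 bytes
Savings = 2460 - 41 = 2419

2419


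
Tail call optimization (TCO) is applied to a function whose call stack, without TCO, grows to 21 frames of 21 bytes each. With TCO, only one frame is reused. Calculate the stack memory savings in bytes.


Without TCO: 21 * 21 = 441 bytes
With TCO: reuse 1 frame = 21 bytes
Savings = 441 - 21 = 420

420


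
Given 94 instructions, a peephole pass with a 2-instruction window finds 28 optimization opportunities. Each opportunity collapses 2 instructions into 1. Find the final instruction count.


Each match removes 1 instructions.
Total removed = 28 * 1 = 28
Remaining = 94 - 28 = 66

66


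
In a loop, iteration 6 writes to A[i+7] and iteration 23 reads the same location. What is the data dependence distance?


Distance = read iteration - write iteration
= 23 - 6 = 17

17


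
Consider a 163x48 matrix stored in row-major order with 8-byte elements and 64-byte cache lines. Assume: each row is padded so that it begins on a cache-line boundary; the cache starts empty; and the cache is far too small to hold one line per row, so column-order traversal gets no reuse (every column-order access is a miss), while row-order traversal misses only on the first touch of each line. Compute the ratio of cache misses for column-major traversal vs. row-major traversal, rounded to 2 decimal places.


Each row occupies 48 * 8 = 384 bytes and starts on a line boundary, so it spans ceil(384 / 64) = 6 cache lines.
Row-major traversal misses (one per line touched): 163 * ceil(48 * 8 / 64) = 978
Column-major traversal misses (no reuse, every access misses): 163 * 48 = 7824
Ratio = 7824 / 978 = 8.0

8.0


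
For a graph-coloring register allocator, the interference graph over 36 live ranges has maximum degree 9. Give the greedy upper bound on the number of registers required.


Greedy coloring never needs more than (max_degree + 1) colors: when coloring a vertex, at most max_degree neighbors are already colored.
Upper bound = 9 + 1 = 10

10


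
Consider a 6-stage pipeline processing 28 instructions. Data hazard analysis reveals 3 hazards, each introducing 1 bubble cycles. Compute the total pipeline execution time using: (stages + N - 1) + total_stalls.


Base cycles = 6 + 28 - 1 = 33
Total stalls = 3 * 1 = 3
Total = 33 + 3 = 36

36


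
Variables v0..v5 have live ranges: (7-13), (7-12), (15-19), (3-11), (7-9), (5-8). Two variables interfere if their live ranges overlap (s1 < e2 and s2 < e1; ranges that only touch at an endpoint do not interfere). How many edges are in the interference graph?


Check all pairs for overlapping intervals.
Two intervals (s1,e1) and (s2,e2) overlap if s1 < e2 and s2 < e1.
v0 (7-13) vs v1..v5: overlaps v1, v3, v4, v5 -> 4
v1 (7-12) vs v2..v5: overlaps v3, v4, v5 -> 3
v2 (15-19) vs v3..v5: overlaps none -> 0
v3 (3-11) vs v4..v5: overlaps v4, v5 -> 2
v4 (7-9) vs v5: overlaps v5 -> 1
Total overlapping pairs = 4 + 3 + 0 + 2 + 1 = 10

10


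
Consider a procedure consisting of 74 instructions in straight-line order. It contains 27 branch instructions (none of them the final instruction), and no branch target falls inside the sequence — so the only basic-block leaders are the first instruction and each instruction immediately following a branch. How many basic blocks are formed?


With no in-sequence branch targets, the leaders are the first instruction plus the instruction after each branch.
Number of basic blocks = branches + 1
= 27 + 1 = 28

28


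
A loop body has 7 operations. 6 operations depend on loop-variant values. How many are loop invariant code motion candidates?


Invariant candidates = total - loop-dependent
= 7 - 6 = 1

1


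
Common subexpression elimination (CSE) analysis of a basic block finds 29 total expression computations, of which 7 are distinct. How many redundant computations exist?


CSE count = total expressions - unique expressions
= 29 - 7 = 22

22


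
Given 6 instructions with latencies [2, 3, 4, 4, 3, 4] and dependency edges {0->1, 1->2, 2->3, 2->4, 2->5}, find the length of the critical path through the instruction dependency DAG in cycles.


Compute longest path through dependency graph: dist(Ik) = max over predecessors of dist + latency(Ik).
dist(I0) = latency 2 = 2
dist(I1) = dist(I0) + 3 = 2 + 3 = 5
dist(I2) = dist(I1) + 4 = 5 + 4 = 9
dist(I3) = dist(I2) + 4 = 9 + 4 = 13
dist(I4) = dist(I2) + 3 = 9 + 3 = 12
dist(I5) = dist(I2) + 4 = 9 + 4 = 13
Critical path = max dist = 13

13


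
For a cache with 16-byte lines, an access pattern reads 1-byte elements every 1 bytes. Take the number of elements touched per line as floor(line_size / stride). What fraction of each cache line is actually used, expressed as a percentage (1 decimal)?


Elements per cache line = floor(16 / 1) = 16
Bytes used = 16 * 1 = 16
Utilization = 16 / 16 * 100 = 100.0%

100.0


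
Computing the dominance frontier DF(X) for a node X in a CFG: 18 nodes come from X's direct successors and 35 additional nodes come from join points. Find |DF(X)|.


DF(X) = direct successor contributions + join point contributions
= 18 + 35 = 53

53


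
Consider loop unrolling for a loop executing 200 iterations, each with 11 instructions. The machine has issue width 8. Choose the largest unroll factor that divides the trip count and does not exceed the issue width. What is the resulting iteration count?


Largest divisor of 200 <= 8 is 8
New iterations = 200 / 8 = 25

25


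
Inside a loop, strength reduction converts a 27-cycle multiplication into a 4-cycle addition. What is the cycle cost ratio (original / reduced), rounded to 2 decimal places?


Ratio = mult_cost / add_cost = 27 / 4 = 6.75

6.75


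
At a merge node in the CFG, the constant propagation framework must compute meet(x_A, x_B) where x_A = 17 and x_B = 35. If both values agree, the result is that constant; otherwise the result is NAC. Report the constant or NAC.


Meet operation: if both paths give the same constant, result is that constant; if they differ, result is NAC (not-a-constant).
Path A: 17, Path B: 35 -> differ
Result: not-a-constant -> NAC

NAC


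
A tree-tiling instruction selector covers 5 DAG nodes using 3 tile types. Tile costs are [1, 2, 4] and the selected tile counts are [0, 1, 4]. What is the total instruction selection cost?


Total cost = sum(count_i * cost_i)
= 0*1 + 1*2 + 4*4
= 18

18


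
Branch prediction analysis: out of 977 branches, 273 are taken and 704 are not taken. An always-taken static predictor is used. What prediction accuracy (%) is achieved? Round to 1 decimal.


Predictor: always-taken
Correct predictions = 273
Accuracy = 273 / 977 * 100 = 27.9%

27.9


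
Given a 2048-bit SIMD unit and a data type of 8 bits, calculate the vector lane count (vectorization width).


Width = SIMD bits / data type bits
= 2048 / 8 = 256

256


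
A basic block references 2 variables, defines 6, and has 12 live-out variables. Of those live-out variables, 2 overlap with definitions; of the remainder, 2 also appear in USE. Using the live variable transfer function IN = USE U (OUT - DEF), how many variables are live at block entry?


OUT - DEF: 12 - 2 = 10
|IN| = |USE| + |OUT - DEF| - |USE ∩ (OUT - DEF)| = 2 + 10 - 2 = 10

10


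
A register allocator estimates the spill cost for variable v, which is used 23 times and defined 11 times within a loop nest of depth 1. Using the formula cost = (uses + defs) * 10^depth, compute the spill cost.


uses + defs = 23 + 11 = 34
10^1 = 10
Spill cost = 34 * 10 = 340

340


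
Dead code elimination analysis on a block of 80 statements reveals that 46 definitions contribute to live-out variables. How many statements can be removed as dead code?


Dead code = total statements - live definitions
= 80 - 46 = 34

34


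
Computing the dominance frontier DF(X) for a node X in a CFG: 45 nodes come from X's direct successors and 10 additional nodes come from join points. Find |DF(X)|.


DF(X) = direct successor contributions + join point contributions
= 45 + 10 = 55

55


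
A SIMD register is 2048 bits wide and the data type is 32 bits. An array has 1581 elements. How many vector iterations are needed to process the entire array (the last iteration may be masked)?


Width = 2048 / 32 = 64 elements per vector op
Iterations = ceil(1581 / 64) = 25

25


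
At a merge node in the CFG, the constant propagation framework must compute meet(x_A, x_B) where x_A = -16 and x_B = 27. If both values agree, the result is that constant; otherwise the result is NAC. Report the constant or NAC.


Meet operation: if both paths give the same constant, result is that constant; if they differ, result is NAC (not-a-constant).
Path A: -16, Path B: 27 -> differ
Result: not-a-constant -> NAC

NAC


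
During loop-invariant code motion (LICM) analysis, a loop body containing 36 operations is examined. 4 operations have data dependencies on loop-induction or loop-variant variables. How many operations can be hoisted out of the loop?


Invariant candidates = total - loop-dependent
= 36 - 4 = 32

32


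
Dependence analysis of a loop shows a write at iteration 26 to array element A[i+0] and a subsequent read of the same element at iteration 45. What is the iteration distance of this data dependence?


Distance = read iteration - write iteration
= 45 - 26 = 19

19


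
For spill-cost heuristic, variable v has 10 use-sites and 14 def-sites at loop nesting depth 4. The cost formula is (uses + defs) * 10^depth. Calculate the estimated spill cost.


uses + defs = 10 + 14 = 24
10^4 = 10000
Spill cost = 24 * 10000 = 240000

240000


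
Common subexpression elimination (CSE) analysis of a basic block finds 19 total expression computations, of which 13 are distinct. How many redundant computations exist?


CSE count = total expressions - unique expressions
= 19 - 13 = 6

6


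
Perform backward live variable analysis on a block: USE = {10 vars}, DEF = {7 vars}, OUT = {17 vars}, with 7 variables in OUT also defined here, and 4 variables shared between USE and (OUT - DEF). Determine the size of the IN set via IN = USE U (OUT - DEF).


OUT - DEF: 17 - 7 = 10
|IN| = |USE| + |OUT - DEF| - |USE ∩ (OUT - DEF)| = 10 + 10 - 4 = 16

16


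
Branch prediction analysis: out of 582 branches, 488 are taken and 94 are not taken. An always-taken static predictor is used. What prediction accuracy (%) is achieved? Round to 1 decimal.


Predictor: always-taken
Correct predictions = 488
Accuracy = 488 / 582 * 100 = 83.8%

83.8


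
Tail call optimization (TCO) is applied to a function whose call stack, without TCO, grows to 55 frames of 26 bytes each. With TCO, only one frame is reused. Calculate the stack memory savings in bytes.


Without TCO: 55 * 26 = 1430 bytes
With TCO: reuse 1 frame = 26 bytes
Savings = 1430 - 26 = 1404

1404


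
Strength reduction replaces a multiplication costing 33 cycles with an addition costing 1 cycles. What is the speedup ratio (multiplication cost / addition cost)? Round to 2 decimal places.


Ratio = mult_cost / add_cost = 33 / 1 = 33.0

33.0


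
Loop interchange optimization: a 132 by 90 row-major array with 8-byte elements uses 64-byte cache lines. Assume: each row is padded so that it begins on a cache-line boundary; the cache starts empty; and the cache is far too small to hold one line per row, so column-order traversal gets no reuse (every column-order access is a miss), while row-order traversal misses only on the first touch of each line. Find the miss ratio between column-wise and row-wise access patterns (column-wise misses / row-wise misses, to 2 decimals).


Each row occupies 90 * 8 = 720 bytes and starts on a line boundary, so it spans ceil(720 / 64) = 12 cache lines.
Row-major traversal misses (one per line touched): 132 * ceil(90 * 8 / 64) = 1584
Column-major traversal misses (no reuse, every access misses): 132 * 90 = 11880
Ratio = 11880 / 1584 = 7.5

7.5


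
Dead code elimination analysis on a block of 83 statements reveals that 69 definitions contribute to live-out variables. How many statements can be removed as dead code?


Dead code = total statements - live definitions
= 83 - 69 = 14

14


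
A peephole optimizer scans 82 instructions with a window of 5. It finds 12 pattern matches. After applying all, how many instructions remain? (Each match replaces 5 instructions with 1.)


Each match removes 4 instructions.
Total removed = 12 * 4 = 48
Remaining = 82 - 48 = 34

34


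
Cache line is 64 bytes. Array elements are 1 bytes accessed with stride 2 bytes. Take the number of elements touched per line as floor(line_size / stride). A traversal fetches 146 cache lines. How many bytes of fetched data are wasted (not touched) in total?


Elements per line = floor(64 / 2) = 32
Bytes used per line = 32 * 1 = 32
Wasted per line = 64 - 32 = 32
Total wasted = 32 * 146 = 4672

4672


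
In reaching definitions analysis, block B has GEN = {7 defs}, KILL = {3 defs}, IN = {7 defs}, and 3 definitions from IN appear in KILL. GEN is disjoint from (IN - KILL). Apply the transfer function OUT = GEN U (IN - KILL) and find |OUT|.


IN - KILL: 7 - 3 = 4 surviving definitions
OUT = GEN + surviving = 7 + 4 = 11

11


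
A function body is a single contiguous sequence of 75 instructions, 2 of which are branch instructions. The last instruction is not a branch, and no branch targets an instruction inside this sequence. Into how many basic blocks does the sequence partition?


With no in-sequence branch targets, the leaders are the first instruction plus the instruction after each branch.
Number of basic blocks = branches + 1
= 2 + 1 = 3

3


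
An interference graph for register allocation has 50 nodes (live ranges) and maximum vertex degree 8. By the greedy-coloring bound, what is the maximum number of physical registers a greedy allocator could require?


Greedy coloring never needs more than (max_degree + 1) colors: when coloring a vertex, at most max_degree neighbors are already colored.
Upper bound = 8 + 1 = 9

9


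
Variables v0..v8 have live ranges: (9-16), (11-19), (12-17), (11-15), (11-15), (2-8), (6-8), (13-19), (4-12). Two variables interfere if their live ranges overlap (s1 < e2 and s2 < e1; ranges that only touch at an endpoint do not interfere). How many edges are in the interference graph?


Check all pairs for overlapping intervals.
Two intervals (s1,e1) and (s2,e2) overlap if s1 < e2 and s2 < e1.
v0 (9-16) vs v1..v8: overlaps v1, v2, v3, v4, v7, v8 -> 6
v1 (11-19) vs v2..v8: overlaps v2, v3, v4, v7, v8 -> 5
v2 (12-17) vs v3..v8: overlaps v3, v4, v7 -> 3
v3 (11-15) vs v4..v8: overlaps v4, v7, v8 -> 3
v4 (11-15) vs v5..v8: overlaps v7, v8 -> 2
v5 (2-8) vs v6..v8: overlaps v6, v8 -> 2
v6 (6-8) vs v7..v8: overlaps v8 -> 1
v7 (13-19) vs v8: overlaps none -> 0
Total overlapping pairs = 6 + 5 + 3 + 3 + 2 + 2 + 1 + 0 = 22

22


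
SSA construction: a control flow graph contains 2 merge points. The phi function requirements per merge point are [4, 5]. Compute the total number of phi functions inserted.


Total phi functions = sum of phi functions at each join node
= 4 + 5 = 9

9


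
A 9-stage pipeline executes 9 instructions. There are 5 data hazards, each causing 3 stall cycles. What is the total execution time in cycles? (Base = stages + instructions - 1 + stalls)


Base cycles = 9 + 9 - 1 = 17
Total stalls = 5 * 3 = 15
Total = 17 + 15 = 32

32


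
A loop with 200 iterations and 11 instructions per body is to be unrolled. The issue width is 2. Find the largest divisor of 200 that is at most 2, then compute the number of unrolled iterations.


Largest divisor of 200 <= 2 is 2
New iterations = 200 / 2 = 100

100


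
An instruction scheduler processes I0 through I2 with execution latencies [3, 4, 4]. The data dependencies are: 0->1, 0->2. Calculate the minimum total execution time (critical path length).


Compute longest path through dependency graph: dist(Ik) = max over predecessors of dist + latency(Ik).
dist(I0) = latency 3 = 3
dist(I1) = dist(I0) + 4 = 3 + 4 = 7
dist(I2) = dist(I0) + 4 = 3 + 4 = 7
Critical path = max dist = 7

7


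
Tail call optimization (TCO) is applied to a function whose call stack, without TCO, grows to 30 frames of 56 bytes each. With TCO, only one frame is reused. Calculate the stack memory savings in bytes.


Without TCO: 30 * 56 = 1680 bytes
With TCO: reuse 1 frame = 56 bytes
Savings = 1680 - 56 = 1624

1624


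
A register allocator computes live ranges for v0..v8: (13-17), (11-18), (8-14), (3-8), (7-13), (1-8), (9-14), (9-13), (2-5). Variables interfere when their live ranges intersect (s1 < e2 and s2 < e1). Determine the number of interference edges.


Check all pairs for overlapping intervals.
Two intervals (s1,e1) and (s2,e2) overlap if s1 < e2 and s2 < e1.
v0 (13-17) vs v1..v8: overlaps v1, v2, v6 -> 3
v1 (11-18) vs v2..v8: overlaps v2, v4, v6, v7 -> 4
v2 (8-14) vs v3..v8: overlaps v4, v6, v7 -> 3
v3 (3-8) vs v4..v8: overlaps v4, v5, v8 -> 3
v4 (7-13) vs v5..v8: overlaps v5, v6, v7 -> 3
v5 (1-8) vs v6..v8: overlaps v8 -> 1
v6 (9-14) vs v7..v8: overlaps v7 -> 1
v7 (9-13) vs v8: overlaps none -> 0
Total overlapping pairs = 3 + 4 + 3 + 3 + 3 + 1 + 1 + 0 = 18

18


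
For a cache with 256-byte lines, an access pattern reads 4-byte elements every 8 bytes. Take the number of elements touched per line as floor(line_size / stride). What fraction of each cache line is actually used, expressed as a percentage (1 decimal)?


Elements per cache line = floor(256 / 8) = 32
Bytes used = 32 * 4 = 128
Utilization = 128 / 256 * 100 = 50.0%

50.0


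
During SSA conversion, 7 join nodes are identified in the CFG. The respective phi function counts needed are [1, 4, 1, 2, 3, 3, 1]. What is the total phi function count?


Total phi functions = sum of phi functions at each join node
= 1 + 4 + 1 + 2 + 3 + 3 + 1 = 15

15


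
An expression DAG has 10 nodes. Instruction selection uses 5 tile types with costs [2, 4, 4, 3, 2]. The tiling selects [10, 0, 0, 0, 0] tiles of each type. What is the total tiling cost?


Total cost = sum(count_i * cost_i)
= 10*2 + 0*4 + 0*4 + 0*3 + 0*2
= 20

20


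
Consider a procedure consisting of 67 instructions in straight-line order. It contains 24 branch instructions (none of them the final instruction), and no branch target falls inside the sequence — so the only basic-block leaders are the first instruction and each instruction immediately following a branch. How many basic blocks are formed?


With no in-sequence branch targets, the leaders are the first instruction plus the instruction after each branch.
Number of basic blocks = branches + 1
= 24 + 1 = 25

25


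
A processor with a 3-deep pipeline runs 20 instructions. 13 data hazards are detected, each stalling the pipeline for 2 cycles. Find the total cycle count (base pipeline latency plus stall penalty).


Base cycles = 3 + 20 - 1 = 22
Total stalls = 13 * 2 = 26
Total = 22 + 26 = 48

48


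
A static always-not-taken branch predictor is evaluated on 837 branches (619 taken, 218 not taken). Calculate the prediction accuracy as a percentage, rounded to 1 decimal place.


Predictor: always-not-taken
Correct predictions = 218
Accuracy = 218 / 837 * 100 = 26.0%

26.0


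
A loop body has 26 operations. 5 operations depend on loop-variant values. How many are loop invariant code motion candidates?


Invariant candidates = total - loop-dependent
= 26 - 5 = 21

21


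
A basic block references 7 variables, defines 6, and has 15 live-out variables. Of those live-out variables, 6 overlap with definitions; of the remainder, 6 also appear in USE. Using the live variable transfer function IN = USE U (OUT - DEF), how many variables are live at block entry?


OUT - DEF: 15 - 6 = 9
|IN| = |USE| + |OUT - DEF| - |USE ∩ (OUT - DEF)| = 7 + 9 - 6 = 10

10


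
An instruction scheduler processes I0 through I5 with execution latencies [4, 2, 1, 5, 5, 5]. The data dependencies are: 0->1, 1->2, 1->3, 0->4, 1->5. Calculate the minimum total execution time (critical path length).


Compute longest path through dependency graph: dist(Ik) = max over predecessors of dist + latency(Ik).
dist(I0) = latency 4 = 4
dist(I1) = dist(I0) + 2 = 4 + 2 = 6
dist(I2) = dist(I1) + 1 = 6 + 1 = 7
dist(I3) = dist(I1) + 5 = 6 + 5 = 11
dist(I4) = dist(I0) + 5 = 4 + 5 = 9
dist(I5) = dist(I1) + 5 = 6 + 5 = 11
Critical path = max dist = 11

11


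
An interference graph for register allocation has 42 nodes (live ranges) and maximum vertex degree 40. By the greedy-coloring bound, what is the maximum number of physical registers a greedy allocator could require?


Greedy coloring never needs more than (max_degree + 1) colors: when coloring a vertex, at most max_degree neighbors are already colored.
Upper bound = 40 + 1 = 41

41


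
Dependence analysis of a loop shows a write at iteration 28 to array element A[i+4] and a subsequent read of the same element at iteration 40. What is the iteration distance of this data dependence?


Distance = read iteration - write iteration
= 40 - 28 = 12

12


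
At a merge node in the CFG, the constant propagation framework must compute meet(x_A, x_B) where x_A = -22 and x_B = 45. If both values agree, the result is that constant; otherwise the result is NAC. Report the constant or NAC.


Meet operation: if both paths give the same constant, result is that constant; if they differ, result is NAC (not-a-constant).
Path A: -22, Path B: 45 -> differ
Result: not-a-constant -> NAC

NAC


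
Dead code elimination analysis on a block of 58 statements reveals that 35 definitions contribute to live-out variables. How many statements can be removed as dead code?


Dead code = total statements - live definitions
= 58 - 35 = 23

23


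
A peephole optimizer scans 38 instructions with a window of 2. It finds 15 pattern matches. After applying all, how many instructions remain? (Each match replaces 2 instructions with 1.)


Each match removes 1 instructions.
Total removed = 15 * 1 = 15
Remaining = 38 - 15 = 23

23


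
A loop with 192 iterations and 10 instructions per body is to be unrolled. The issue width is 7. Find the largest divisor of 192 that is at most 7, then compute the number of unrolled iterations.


Largest divisor of 192 <= 7 is 6
New iterations = 192 / 6 = 32

32


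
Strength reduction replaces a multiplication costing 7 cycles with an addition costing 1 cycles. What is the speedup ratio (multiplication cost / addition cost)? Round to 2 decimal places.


Ratio = mult_cost / add_cost = 7 / 1 = 7.0

7.0


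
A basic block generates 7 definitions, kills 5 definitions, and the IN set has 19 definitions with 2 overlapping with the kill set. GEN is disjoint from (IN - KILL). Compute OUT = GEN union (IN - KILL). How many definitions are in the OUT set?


IN - KILL: 19 - 2 = 17 surviving definitions
OUT = GEN + surviving = 7 + 17 = 24

24


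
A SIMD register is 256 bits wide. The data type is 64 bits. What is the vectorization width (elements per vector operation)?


Width = SIMD bits / data type bits
= 256 / 64 = 4

4


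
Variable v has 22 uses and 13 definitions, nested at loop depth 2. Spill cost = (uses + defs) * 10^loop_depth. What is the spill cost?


uses + defs = 22 + 13 = 35
10^2 = 100
Spill cost = 35 * 100 = 3500

3500


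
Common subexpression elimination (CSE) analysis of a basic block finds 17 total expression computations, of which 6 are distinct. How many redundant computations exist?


CSE count = total expressions - unique expressions
= 17 - 6 = 11

11


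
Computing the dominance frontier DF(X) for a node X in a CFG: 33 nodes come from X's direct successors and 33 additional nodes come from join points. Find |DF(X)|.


DF(X) = direct successor contributions + join point contributions
= 33 + 33 = 66

66


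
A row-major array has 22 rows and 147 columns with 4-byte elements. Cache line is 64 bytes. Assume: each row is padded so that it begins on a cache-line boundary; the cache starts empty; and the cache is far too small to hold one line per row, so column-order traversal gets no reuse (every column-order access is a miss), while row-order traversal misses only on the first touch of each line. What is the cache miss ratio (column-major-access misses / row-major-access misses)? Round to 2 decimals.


Each row occupies 147 * 4 = 588 bytes and starts on a line boundary, so it spans ceil(588 / 64) = 10 cache lines.
Row-major traversal misses (one per line touched): 22 * ceil(147 * 4 / 64) = 220
Column-major traversal misses (no reuse, every access misses): 22 * 147 = 3234
Ratio = 3234 / 220 = 14.7

14.7


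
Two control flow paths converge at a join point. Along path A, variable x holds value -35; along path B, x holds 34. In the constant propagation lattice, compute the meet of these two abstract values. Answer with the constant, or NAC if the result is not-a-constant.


Meet operation: if both paths give the same constant, result is that constant; if they differ, result is NAC (not-a-constant).
Path A: -35, Path B: 34 -> differ
Result: not-a-constant -> NAC

NAC


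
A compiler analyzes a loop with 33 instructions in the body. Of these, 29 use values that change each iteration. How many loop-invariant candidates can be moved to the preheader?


Invariant candidates = total - loop-dependent
= 33 - 29 = 4

4


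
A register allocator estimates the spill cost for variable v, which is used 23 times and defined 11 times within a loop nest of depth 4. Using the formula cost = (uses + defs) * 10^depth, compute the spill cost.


uses + defs = 23 + 11 = 34
10^4 = 10000
Spill cost = 34 * 10000 = 340000

340000


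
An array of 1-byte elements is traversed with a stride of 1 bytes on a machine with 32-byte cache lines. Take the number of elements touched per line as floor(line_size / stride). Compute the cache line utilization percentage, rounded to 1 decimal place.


Elements per cache line = floor(32 / 1) = 32
Bytes used = 32 * 1 = 32
Utilization = 32 / 32 * 100 = 100.0%

100.0


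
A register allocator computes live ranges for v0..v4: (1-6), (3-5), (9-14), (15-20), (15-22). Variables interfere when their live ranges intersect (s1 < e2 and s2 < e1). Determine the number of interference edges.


Check all pairs for overlapping intervals.
Two intervals (s1,e1) and (s2,e2) overlap if s1 < e2 and s2 < e1.
v0 (1-6) vs v1..v4: overlaps v1 -> 1
v1 (3-5) vs v2..v4: overlaps none -> 0
v2 (9-14) vs v3..v4: overlaps none -> 0
v3 (15-20) vs v4: overlaps v4 -> 1
Total overlapping pairs = 1 + 0 + 0 + 1 = 2

2


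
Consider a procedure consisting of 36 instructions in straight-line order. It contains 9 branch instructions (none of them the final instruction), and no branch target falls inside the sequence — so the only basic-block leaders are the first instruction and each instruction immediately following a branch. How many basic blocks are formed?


With no in-sequence branch targets, the leaders are the first instruction plus the instruction after each branch.
Number of basic blocks = branches + 1
= 9 + 1 = 10

10


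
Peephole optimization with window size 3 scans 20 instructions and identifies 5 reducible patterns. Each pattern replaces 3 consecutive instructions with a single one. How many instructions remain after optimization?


Each match removes 2 instructions.
Total removed = 5 * 2 = 10
Remaining = 20 - 10 = 10

10


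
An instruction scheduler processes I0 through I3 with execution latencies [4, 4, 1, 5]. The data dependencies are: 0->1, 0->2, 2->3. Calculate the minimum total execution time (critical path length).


Compute longest path through dependency graph: dist(Ik) = max over predecessors of dist + latency(Ik).
dist(I0) = latency 4 = 4
dist(I1) = dist(I0) + 4 = 4 + 4 = 8
dist(I2) = dist(I0) + 1 = 4 + 1 = 5
dist(I3) = dist(I2) + 5 = 5 + 5 = 10
Critical path = max dist = 10

10
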